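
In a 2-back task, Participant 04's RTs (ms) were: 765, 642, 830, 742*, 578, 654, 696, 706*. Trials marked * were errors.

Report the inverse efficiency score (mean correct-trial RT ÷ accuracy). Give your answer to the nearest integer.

926 ms

Correct trials (n=6): 765, 642, 830, 578, 654, 696
Mean correct RT = 4165/6 = 694.1667 ms
Proportion correct = 6/8
IES = 694.1667 / (6/8) = 925.556 ms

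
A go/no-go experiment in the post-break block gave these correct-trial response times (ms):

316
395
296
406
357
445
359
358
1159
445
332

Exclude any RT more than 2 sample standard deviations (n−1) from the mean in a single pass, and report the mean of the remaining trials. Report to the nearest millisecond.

n = 11, ΣRT = 4868, M = 442.545
Σ(x−M)² = 588070.73; s = √(588070.73/10) = 242.502
Cutoffs: 442.545 ± 2·242.502 → [-42.5, 927.5]
Outside: 1159 → excluded.
Retained (n=10): Σ = 3709, mean = 3709/10 = 370.900

371 ms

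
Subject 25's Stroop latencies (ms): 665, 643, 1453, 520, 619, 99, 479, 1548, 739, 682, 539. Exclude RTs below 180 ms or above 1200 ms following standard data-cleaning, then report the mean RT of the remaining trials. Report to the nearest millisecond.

611 ms

Excluded: 99, 1453, 1548
Retained (n=8): Σ = 4886
Mean = 4886/8 = 610.7500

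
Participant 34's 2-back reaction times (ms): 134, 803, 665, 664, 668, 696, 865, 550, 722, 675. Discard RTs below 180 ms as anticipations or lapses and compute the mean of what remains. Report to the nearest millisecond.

701 ms

Excluded: 134
Retained (n=9): Σ = 6308
Mean = 6308/9 = 700.8889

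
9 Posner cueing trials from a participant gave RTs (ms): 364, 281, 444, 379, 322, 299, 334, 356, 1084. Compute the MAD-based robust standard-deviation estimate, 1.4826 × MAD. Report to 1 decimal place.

50.4 ms

Sorted: 281, 299, 322, 334, 356, 364, 379, 444, 1084 → median = 356
|x − 356| sorted: 0, 8, 22, 23, 34, 57, 75, 88, 728 → MAD = 34
Robust SD ≈ 1.4826 × 34 = 50.408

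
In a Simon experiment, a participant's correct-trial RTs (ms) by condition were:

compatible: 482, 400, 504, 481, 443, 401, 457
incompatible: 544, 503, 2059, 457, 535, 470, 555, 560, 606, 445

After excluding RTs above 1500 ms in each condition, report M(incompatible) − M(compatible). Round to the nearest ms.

incompatible: exclude 2059
M(compatible) = 3168/7 = 452.571
M(incompatible) = 4675/9 = 519.444
Difference = 519.444 − 452.571 = 66.873 ms

67 ms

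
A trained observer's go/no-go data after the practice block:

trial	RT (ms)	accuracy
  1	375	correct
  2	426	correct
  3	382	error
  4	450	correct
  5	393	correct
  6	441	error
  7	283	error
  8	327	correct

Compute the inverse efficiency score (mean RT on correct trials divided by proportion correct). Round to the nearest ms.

631 ms

Correct trials (n=5): 375, 426, 450, 393, 327
Mean correct RT = 1971/5 = 394.2000 ms
Proportion correct = 5/8
IES = 394.2000 / (5/8) = 630.720 ms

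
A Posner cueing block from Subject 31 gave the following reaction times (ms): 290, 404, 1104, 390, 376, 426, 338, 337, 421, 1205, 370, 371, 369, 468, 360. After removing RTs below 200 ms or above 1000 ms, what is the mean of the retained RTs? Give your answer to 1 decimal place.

378.5 ms

Excluded: 1104, 1205
Retained (n=13): Σ = 4920
Mean = 4920/13 = 378.4615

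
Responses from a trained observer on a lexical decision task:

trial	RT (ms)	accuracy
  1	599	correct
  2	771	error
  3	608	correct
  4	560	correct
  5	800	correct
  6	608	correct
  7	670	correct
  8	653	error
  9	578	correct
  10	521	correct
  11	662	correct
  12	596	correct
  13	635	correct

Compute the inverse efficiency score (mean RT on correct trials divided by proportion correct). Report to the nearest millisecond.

Correct trials (n=11): 599, 608, 560, 800, 608, 670, 578, 521, 662, 596, 635
Mean correct RT = 6837/11 = 621.5455 ms
Proportion correct = 11/13
IES = 621.5455 / (11/13) = 734.554 ms

735 ms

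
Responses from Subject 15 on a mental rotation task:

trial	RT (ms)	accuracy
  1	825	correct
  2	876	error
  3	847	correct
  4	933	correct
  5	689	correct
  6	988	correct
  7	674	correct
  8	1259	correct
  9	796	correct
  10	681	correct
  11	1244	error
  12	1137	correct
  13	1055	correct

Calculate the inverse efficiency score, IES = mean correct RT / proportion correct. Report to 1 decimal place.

Correct trials (n=11): 825, 847, 933, 689, 988, 674, 1259, 796, 681, 1137, 1055
Mean correct RT = 9884/11 = 898.5455 ms
Proportion correct = 11/13
IES = 898.5455 / (11/13) = 1061.917 ms

1061.9 ms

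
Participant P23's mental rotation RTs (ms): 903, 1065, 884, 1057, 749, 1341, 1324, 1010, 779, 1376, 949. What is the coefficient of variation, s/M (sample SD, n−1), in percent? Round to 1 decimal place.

n = 11, Σ = 11437, M = 1039.7273
Σ(x−M)² = 490154.182; s = √(490154.182/10) = 221.3943
CV = 221.3943 / 1039.7273 = 0.21293 = 21.293%

21.3%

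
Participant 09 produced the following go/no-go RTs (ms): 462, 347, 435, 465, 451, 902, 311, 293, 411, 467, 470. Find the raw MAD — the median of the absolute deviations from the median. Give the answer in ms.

19 ms

Sorted: 293, 311, 347, 411, 435, 451, 462, 465, 467, 470, 902 → median = 451
|x − 451|: 11, 104, 16, 14, 0, 451, 140, 158, 40, 16, 19
Sorted deviations: 0, 11, 14, 16, 16, 19, 40, 104, 140, 158, 451 → MAD = 19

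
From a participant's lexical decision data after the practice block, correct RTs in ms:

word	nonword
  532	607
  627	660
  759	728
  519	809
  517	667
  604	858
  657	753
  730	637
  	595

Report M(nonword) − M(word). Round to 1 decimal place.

83.4 ms

M(word) = 4945/8 = 618.125
M(nonword) = 6314/9 = 701.556
Difference = 701.556 − 618.125 = 83.431 ms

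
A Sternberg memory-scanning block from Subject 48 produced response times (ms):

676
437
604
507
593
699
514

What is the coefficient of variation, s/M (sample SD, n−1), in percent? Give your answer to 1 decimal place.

n = 7, Σ = 4030, M = 575.7143
Σ(x−M)² = 54127.429; s = √(54127.429/6) = 94.9802
CV = 94.9802 / 575.7143 = 0.16498 = 16.498%

16.5%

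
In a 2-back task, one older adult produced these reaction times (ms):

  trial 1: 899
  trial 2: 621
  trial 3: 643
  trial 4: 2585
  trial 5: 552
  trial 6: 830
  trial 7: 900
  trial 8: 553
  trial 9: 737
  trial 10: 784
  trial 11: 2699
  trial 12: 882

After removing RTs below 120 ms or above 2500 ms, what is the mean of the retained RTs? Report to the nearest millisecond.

Excluded: 2585, 2699
Retained (n=10): Σ = 7401
Mean = 7401/10 = 740.1000

740 ms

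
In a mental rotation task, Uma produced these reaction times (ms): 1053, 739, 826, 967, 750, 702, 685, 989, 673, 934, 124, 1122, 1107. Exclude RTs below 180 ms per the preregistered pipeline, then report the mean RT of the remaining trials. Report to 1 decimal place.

Excluded: 124
Retained (n=12): Σ = 10547
Mean = 10547/12 = 878.9167

878.9 ms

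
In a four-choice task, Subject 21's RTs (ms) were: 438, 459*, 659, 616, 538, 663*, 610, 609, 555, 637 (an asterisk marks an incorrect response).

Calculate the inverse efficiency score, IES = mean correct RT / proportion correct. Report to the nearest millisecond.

728 ms

Correct trials (n=8): 438, 659, 616, 538, 610, 609, 555, 637
Mean correct RT = 4662/8 = 582.7500 ms
Proportion correct = 8/10
IES = 582.7500 / (8/10) = 728.438 ms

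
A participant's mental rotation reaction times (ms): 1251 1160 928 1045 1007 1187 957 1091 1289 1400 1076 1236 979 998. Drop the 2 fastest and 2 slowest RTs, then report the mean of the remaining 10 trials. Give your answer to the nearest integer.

Sorted: 928, 957, 979, 998, 1007, 1045, 1076, 1091, 1160, 1187, 1236, 1251, 1289, 1400
Drop lowest 2 (928, 957) and highest 2 (1289, 1400)
Remaining (n=10): Σ = 11030, mean = 11030/10 = 1103.000

1103 ms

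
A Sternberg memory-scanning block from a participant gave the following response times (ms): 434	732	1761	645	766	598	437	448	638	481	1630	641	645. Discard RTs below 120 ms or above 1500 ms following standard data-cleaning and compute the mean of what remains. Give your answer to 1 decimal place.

587.7 ms

Excluded: 1630, 1761
Retained (n=11): Σ = 6465
Mean = 6465/11 = 587.7273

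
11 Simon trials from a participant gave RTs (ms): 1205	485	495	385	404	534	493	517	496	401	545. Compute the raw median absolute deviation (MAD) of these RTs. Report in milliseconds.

39 ms

Sorted: 385, 401, 404, 485, 493, 495, 496, 517, 534, 545, 1205 → median = 495
|x − 495|: 710, 10, 0, 110, 91, 39, 2, 22, 1, 94, 50
Sorted deviations: 0, 1, 2, 10, 22, 39, 50, 91, 94, 110, 710 → MAD = 39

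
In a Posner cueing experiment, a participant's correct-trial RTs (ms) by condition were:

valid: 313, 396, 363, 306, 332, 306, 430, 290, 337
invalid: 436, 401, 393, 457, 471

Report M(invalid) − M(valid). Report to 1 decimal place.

90.2 ms

M(valid) = 3073/9 = 341.444
M(invalid) = 2158/5 = 431.600
Difference = 431.600 − 341.444 = 90.156 ms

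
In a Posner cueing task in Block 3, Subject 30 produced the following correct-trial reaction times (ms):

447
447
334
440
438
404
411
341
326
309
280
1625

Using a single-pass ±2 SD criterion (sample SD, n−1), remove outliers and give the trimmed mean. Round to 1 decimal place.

379.7 ms

n = 12, ΣRT = 5802, M = 483.500
Σ(x−M)² = 1460551.00; s = √(1460551.00/11) = 364.386
Cutoffs: 483.500 ± 2·364.386 → [-245.3, 1212.3]
Outside: 1625 → excluded.
Retained (n=11): Σ = 4177, mean = 4177/11 = 379.727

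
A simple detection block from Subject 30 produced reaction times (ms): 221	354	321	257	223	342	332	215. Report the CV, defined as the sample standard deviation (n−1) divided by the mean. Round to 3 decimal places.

0.212

n = 8, Σ = 2265, M = 283.1250
Σ(x−M)² = 25110.875; s = √(25110.875/7) = 59.8938
CV = 59.8938 / 283.1250 = 0.21155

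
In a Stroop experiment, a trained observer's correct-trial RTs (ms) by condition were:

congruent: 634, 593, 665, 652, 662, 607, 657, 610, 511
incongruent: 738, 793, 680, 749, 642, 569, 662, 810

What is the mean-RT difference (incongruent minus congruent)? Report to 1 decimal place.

M(congruent) = 5591/9 = 621.222
M(incongruent) = 5643/8 = 705.375
Difference = 705.375 − 621.222 = 84.153 ms

84.2 ms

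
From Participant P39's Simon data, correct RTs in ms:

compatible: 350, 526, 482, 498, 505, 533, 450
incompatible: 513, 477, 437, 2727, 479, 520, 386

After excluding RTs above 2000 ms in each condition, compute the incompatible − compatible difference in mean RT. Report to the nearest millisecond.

-9 ms

incompatible: exclude 2727
M(compatible) = 3344/7 = 477.714
M(incompatible) = 2812/6 = 468.667
Difference = 468.667 − 477.714 = -9.048 ms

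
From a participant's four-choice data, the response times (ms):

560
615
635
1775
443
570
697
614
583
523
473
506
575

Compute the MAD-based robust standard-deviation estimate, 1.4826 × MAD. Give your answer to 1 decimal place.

Sorted: 443, 473, 506, 523, 560, 570, 575, 583, 614, 615, 635, 697, 1775 → median = 575
|x − 575| sorted: 0, 5, 8, 15, 39, 40, 52, 60, 69, 102, 122, 132, 1200 → MAD = 52
Robust SD ≈ 1.4826 × 52 = 77.095

77.1 ms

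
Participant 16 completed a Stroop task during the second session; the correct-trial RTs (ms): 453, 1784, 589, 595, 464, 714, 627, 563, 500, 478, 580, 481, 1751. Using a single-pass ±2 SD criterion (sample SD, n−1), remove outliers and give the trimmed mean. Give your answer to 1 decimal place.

549.5 ms

n = 13, ΣRT = 9579, M = 736.846
Σ(x−M)² = 2577997.69; s = √(2577997.69/12) = 463.501
Cutoffs: 736.846 ± 2·463.501 → [-190.2, 1663.8]
Outside: 1751, 1784 → excluded.
Retained (n=11): Σ = 6044, mean = 6044/11 = 549.455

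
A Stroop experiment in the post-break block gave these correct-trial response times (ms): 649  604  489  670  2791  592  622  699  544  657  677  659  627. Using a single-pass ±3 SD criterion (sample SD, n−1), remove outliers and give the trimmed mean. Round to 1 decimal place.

624.1 ms

n = 13, ΣRT = 10280, M = 790.769
Σ(x−M)² = 4373884.31; s = √(4373884.31/12) = 603.730
Cutoffs: 790.769 ± 3·603.730 → [-1020.4, 2602.0]
Outside: 2791 → excluded.
Retained (n=12): Σ = 7489, mean = 7489/12 = 624.083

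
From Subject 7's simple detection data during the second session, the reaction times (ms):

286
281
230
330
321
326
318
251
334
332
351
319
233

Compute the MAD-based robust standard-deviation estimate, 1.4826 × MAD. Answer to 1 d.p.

Sorted: 230, 233, 251, 281, 286, 318, 319, 321, 326, 330, 332, 334, 351 → median = 319
|x − 319| sorted: 0, 1, 2, 7, 11, 13, 15, 32, 33, 38, 68, 86, 89 → MAD = 15
Robust SD ≈ 1.4826 × 15 = 22.239

22.2 ms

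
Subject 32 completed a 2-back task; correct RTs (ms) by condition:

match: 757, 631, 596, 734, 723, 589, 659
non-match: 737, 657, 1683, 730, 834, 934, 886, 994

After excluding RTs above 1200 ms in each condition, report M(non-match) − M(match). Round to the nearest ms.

155 ms

non-match: exclude 1683
M(match) = 4689/7 = 669.857
M(non-match) = 5772/7 = 824.571
Difference = 824.571 − 669.857 = 154.714 ms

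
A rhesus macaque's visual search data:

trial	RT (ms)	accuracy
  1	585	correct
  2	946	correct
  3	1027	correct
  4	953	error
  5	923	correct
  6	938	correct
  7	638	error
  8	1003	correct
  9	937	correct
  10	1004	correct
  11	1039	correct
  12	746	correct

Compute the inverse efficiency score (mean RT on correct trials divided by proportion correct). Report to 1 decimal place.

1097.8 ms

Correct trials (n=10): 585, 946, 1027, 923, 938, 1003, 937, 1004, 1039, 746
Mean correct RT = 9148/10 = 914.8000 ms
Proportion correct = 10/12
IES = 914.8000 / (10/12) = 1097.760 ms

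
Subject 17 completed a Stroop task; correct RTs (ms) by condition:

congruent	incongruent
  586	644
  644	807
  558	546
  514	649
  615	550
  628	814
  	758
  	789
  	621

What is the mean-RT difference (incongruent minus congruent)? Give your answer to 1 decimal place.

M(congruent) = 3545/6 = 590.833
M(incongruent) = 6178/9 = 686.444
Difference = 686.444 − 590.833 = 95.611 ms

95.6 ms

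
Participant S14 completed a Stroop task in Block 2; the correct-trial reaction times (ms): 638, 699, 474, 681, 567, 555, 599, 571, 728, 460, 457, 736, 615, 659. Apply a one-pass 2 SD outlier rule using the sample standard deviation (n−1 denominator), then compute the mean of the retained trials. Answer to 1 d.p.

n = 14, ΣRT = 8439, M = 602.786
Σ(x−M)² = 116164.36; s = √(116164.36/13) = 94.529
Cutoffs: 602.786 ± 2·94.529 → [413.7, 791.8]
No RTs fall outside the cutoffs; all 14 retained. Mean = 8439/14 = 602.786

602.8 ms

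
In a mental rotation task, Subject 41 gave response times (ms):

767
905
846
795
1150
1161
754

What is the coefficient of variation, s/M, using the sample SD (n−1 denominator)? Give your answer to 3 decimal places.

n = 7, Σ = 6378, M = 911.1429
Σ(x−M)² = 182722.857; s = √(182722.857/6) = 174.5102
CV = 174.5102 / 911.1429 = 0.19153

0.192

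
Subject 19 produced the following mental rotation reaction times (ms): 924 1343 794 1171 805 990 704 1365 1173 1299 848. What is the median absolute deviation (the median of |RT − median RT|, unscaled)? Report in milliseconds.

185 ms

Sorted: 704, 794, 805, 848, 924, 990, 1171, 1173, 1299, 1343, 1365 → median = 990
|x − 990|: 66, 353, 196, 181, 185, 0, 286, 375, 183, 309, 142
Sorted deviations: 0, 66, 142, 181, 183, 185, 196, 286, 309, 353, 375 → MAD = 185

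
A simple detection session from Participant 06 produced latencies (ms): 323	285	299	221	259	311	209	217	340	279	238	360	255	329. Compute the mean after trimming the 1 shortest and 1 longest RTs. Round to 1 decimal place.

279.7 ms

Sorted: 209, 217, 221, 238, 255, 259, 279, 285, 299, 311, 323, 329, 340, 360
Drop lowest 1 (209) and highest 1 (360)
Remaining (n=12): Σ = 3356, mean = 3356/12 = 279.667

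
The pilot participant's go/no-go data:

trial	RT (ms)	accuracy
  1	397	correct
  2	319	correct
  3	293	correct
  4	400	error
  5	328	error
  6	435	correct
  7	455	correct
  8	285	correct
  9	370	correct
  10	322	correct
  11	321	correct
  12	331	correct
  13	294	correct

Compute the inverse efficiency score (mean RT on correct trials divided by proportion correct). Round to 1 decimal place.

410.6 ms

Correct trials (n=11): 397, 319, 293, 435, 455, 285, 370, 322, 321, 331, 294
Mean correct RT = 3822/11 = 347.4545 ms
Proportion correct = 11/13
IES = 347.4545 / (11/13) = 410.628 ms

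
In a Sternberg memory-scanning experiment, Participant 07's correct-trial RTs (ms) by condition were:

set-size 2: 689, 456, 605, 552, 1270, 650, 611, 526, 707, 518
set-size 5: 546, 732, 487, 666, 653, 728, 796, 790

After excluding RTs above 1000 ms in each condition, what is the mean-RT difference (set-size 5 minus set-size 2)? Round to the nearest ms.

set-size 2: exclude 1270
M(set-size 2) = 5314/9 = 590.444
M(set-size 5) = 5398/8 = 674.750
Difference = 674.750 − 590.444 = 84.306 ms

84 ms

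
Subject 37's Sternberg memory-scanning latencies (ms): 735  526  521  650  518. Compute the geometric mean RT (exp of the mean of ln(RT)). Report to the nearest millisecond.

584 ms

ln(RT): 6.5999, 6.2653, 6.2558, 6.4770, 6.2500
Mean ln(RT) = 31.8479/5 = 6.36957
Geometric mean = exp(6.36957) = 583.81 ms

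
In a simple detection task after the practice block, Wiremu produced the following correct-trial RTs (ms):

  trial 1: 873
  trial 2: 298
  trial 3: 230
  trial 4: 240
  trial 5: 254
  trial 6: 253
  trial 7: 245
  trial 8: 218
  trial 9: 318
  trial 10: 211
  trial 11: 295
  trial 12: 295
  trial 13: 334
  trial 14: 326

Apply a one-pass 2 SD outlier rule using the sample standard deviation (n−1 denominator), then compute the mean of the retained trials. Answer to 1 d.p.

n = 14, ΣRT = 4390, M = 313.571
Σ(x−M)² = 358455.43; s = √(358455.43/13) = 166.053
Cutoffs: 313.571 ± 2·166.053 → [-18.5, 645.7]
Outside: 873 → excluded.
Retained (n=13): Σ = 3517, mean = 3517/13 = 270.538

270.5 ms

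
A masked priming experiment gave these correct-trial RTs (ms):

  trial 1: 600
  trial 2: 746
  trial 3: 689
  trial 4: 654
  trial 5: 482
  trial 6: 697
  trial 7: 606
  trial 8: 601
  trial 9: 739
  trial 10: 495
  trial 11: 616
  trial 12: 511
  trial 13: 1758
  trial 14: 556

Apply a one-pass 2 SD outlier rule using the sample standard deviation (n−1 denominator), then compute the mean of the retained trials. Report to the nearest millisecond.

n = 14, ΣRT = 9750, M = 696.429
Σ(x−M)² = 1306767.43; s = √(1306767.43/13) = 317.050
Cutoffs: 696.429 ± 2·317.050 → [62.3, 1330.5]
Outside: 1758 → excluded.
Retained (n=13): Σ = 7992, mean = 7992/13 = 614.769

615 ms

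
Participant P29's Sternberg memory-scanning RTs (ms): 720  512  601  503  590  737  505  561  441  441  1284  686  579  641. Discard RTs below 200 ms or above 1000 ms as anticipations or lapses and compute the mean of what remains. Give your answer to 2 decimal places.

578.23 ms

Excluded: 1284
Retained (n=13): Σ = 7517
Mean = 7517/13 = 578.2308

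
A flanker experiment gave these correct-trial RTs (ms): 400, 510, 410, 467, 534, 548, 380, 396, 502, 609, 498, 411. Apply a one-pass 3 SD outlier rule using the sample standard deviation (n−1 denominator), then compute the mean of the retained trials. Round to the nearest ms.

472 ms

n = 12, ΣRT = 5665, M = 472.083
Σ(x−M)² = 58422.92; s = √(58422.92/11) = 72.878
Cutoffs: 472.083 ± 3·72.878 → [253.4, 690.7]
No RTs fall outside the cutoffs; all 12 retained. Mean = 5665/12 = 472.083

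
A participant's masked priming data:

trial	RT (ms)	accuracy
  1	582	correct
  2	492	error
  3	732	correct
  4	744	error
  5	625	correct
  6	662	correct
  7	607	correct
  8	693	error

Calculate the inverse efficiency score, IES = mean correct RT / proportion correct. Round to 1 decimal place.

1026.6 ms

Correct trials (n=5): 582, 732, 625, 662, 607
Mean correct RT = 3208/5 = 641.6000 ms
Proportion correct = 5/8
IES = 641.6000 / (5/8) = 1026.560 ms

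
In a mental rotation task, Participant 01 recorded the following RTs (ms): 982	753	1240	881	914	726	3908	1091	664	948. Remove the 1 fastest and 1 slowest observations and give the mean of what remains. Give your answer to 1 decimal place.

Sorted: 664, 726, 753, 881, 914, 948, 982, 1091, 1240, 3908
Drop lowest 1 (664) and highest 1 (3908)
Remaining (n=8): Σ = 7535, mean = 7535/8 = 941.875

941.9 ms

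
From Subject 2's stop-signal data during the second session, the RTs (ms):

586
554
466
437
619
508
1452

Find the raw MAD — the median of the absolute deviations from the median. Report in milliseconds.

Sorted: 437, 466, 508, 554, 586, 619, 1452 → median = 554
|x − 554|: 32, 0, 88, 117, 65, 46, 898
Sorted deviations: 0, 32, 46, 65, 88, 117, 898 → MAD = 65

65 ms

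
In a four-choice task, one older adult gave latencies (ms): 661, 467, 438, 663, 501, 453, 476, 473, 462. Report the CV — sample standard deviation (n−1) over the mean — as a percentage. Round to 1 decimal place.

17.2%

n = 9, Σ = 4594, M = 510.4444
Σ(x−M)² = 61400.222; s = √(61400.222/8) = 87.6072
CV = 87.6072 / 510.4444 = 0.17163 = 17.163%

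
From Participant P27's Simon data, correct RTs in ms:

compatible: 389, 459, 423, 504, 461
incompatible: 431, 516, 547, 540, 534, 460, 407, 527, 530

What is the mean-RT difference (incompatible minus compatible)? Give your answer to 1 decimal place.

51.9 ms

M(compatible) = 2236/5 = 447.200
M(incompatible) = 4492/9 = 499.111
Difference = 499.111 − 447.200 = 51.911 ms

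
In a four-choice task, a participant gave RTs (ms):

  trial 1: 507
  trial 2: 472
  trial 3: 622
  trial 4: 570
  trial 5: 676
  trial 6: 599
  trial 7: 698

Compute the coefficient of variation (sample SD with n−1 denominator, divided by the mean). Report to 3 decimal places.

0.140

n = 7, Σ = 4144, M = 592.0000
Σ(x−M)² = 41350.000; s = √(41350.000/6) = 83.0161
CV = 83.0161 / 592.0000 = 0.14023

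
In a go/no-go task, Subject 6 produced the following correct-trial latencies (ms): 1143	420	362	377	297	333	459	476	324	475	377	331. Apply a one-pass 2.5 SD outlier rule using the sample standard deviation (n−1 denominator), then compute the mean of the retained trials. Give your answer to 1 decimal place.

384.6 ms

n = 12, ΣRT = 5374, M = 447.833
Σ(x−M)² = 568011.67; s = √(568011.67/11) = 227.239
Cutoffs: 447.833 ± 2.5·227.239 → [-120.3, 1015.9]
Outside: 1143 → excluded.
Retained (n=11): Σ = 4231, mean = 4231/11 = 384.636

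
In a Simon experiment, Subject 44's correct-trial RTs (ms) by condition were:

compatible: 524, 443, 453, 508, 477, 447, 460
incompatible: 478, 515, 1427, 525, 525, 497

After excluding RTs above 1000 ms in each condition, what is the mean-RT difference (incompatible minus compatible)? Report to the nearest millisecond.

35 ms

incompatible: exclude 1427
M(compatible) = 3312/7 = 473.143
M(incompatible) = 2540/5 = 508.000
Difference = 508.000 − 473.143 = 34.857 ms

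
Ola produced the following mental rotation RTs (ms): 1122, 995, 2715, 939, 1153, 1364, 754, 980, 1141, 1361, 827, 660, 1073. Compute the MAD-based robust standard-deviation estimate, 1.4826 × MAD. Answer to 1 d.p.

198.7 ms

Sorted: 660, 754, 827, 939, 980, 995, 1073, 1122, 1141, 1153, 1361, 1364, 2715 → median = 1073
|x − 1073| sorted: 0, 49, 68, 78, 80, 93, 134, 246, 288, 291, 319, 413, 1642 → MAD = 134
Robust SD ≈ 1.4826 × 134 = 198.668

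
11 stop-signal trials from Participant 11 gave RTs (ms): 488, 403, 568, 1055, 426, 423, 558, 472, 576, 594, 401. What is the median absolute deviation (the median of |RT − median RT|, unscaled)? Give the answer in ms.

Sorted: 401, 403, 423, 426, 472, 488, 558, 568, 576, 594, 1055 → median = 488
|x − 488|: 0, 85, 80, 567, 62, 65, 70, 16, 88, 106, 87
Sorted deviations: 0, 16, 62, 65, 70, 80, 85, 87, 88, 106, 567 → MAD = 80

80 ms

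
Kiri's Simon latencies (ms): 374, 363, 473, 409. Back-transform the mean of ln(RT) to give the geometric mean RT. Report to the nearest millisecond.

403 ms

ln(RT): 5.9243, 5.8944, 6.1591, 6.0137
Mean ln(RT) = 23.9915/4 = 5.99787
Geometric mean = exp(5.99787) = 402.57 ms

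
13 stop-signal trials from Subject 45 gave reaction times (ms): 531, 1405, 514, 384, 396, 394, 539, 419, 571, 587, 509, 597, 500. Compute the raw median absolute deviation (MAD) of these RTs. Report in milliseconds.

Sorted: 384, 394, 396, 419, 500, 509, 514, 531, 539, 571, 587, 597, 1405 → median = 514
|x − 514|: 17, 891, 0, 130, 118, 120, 25, 95, 57, 73, 5, 83, 14
Sorted deviations: 0, 5, 14, 17, 25, 57, 73, 83, 95, 118, 120, 130, 891 → MAD = 73

73 ms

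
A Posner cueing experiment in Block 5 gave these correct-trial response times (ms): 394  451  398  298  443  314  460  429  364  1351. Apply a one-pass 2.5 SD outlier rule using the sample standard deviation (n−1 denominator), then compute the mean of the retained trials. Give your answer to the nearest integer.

395 ms

n = 10, ΣRT = 4902, M = 490.200
Σ(x−M)² = 851067.60; s = √(851067.60/9) = 307.511
Cutoffs: 490.200 ± 2.5·307.511 → [-278.6, 1259.0]
Outside: 1351 → excluded.
Retained (n=9): Σ = 3551, mean = 3551/9 = 394.556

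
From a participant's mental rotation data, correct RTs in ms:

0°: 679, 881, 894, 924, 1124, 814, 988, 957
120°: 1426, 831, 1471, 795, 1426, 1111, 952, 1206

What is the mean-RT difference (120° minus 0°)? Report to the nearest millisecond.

245 ms

M(0°) = 7261/8 = 907.625
M(120°) = 9218/8 = 1152.250
Difference = 1152.250 − 907.625 = 244.625 ms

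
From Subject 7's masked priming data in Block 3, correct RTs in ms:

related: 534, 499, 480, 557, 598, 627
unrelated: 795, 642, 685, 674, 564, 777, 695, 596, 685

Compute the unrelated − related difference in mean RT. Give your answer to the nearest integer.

130 ms

M(related) = 3295/6 = 549.167
M(unrelated) = 6113/9 = 679.222
Difference = 679.222 − 549.167 = 130.056 ms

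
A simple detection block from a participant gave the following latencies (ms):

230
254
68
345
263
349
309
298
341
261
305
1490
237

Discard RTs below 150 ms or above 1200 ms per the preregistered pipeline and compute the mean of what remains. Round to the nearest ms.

290 ms

Excluded: 68, 1490
Retained (n=11): Σ = 3192
Mean = 3192/11 = 290.1818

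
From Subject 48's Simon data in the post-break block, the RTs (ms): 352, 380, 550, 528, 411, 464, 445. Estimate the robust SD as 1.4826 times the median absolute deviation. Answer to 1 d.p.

Sorted: 352, 380, 411, 445, 464, 528, 550 → median = 445
|x − 445| sorted: 0, 19, 34, 65, 83, 93, 105 → MAD = 65
Robust SD ≈ 1.4826 × 65 = 96.369

96.4 ms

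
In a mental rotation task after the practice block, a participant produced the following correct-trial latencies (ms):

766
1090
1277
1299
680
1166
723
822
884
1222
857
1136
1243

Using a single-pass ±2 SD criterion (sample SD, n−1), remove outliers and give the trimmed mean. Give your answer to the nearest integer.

n = 13, ΣRT = 13165, M = 1012.692
Σ(x−M)² = 625994.77; s = √(625994.77/12) = 228.399
Cutoffs: 1012.692 ± 2·228.399 → [555.9, 1469.5]
No RTs fall outside the cutoffs; all 13 retained. Mean = 13165/13 = 1012.692

1013 ms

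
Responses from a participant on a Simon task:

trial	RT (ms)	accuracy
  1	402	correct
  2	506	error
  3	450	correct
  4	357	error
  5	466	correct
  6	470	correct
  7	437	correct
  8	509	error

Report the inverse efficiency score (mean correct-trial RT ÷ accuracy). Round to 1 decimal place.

Correct trials (n=5): 402, 450, 466, 470, 437
Mean correct RT = 2225/5 = 445.0000 ms
Proportion correct = 5/8
IES = 445.0000 / (5/8) = 712.000 ms

712.0 ms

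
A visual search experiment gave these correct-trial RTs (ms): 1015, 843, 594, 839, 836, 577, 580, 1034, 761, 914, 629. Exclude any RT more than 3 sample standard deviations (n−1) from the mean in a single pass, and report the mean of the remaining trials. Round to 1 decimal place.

n = 11, ΣRT = 8622, M = 783.818
Σ(x−M)² = 287089.64; s = √(287089.64/10) = 169.437
Cutoffs: 783.818 ± 3·169.437 → [275.5, 1292.1]
No RTs fall outside the cutoffs; all 11 retained. Mean = 8622/11 = 783.818

783.8 ms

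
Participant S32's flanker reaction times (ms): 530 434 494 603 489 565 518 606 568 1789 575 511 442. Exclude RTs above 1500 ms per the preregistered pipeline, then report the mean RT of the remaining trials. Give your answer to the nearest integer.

Excluded: 1789
Retained (n=12): Σ = 6335
Mean = 6335/12 = 527.9167

528 ms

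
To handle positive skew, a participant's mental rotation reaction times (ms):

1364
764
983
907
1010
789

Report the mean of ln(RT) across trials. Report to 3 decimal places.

ln(RT): 7.2182, 6.6386, 6.8906, 6.8101, 6.9177, 6.6708
Σ ln(RT) = 41.1460
Mean = 41.1460/6 = 6.85766

6.858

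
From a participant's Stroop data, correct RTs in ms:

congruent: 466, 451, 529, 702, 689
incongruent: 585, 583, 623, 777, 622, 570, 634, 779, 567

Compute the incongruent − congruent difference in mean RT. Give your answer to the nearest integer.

M(congruent) = 2837/5 = 567.400
M(incongruent) = 5740/9 = 637.778
Difference = 637.778 − 567.400 = 70.378 ms

70 ms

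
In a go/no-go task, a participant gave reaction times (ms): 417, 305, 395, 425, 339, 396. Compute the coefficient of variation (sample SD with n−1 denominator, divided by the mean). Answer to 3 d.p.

0.125

n = 6, Σ = 2277, M = 379.5000
Σ(x−M)² = 11179.500; s = √(11179.500/5) = 47.2853
CV = 47.2853 / 379.5000 = 0.12460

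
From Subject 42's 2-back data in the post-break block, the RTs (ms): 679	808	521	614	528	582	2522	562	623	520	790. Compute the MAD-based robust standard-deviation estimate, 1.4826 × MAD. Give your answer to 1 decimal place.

Sorted: 520, 521, 528, 562, 582, 614, 623, 679, 790, 808, 2522 → median = 614
|x − 614| sorted: 0, 9, 32, 52, 65, 86, 93, 94, 176, 194, 1908 → MAD = 86
Robust SD ≈ 1.4826 × 86 = 127.504

127.5 ms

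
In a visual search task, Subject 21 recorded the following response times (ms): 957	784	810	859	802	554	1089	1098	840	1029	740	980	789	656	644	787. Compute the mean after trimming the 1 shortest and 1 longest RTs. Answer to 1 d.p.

Sorted: 554, 644, 656, 740, 784, 787, 789, 802, 810, 840, 859, 957, 980, 1029, 1089, 1098
Drop lowest 1 (554) and highest 1 (1098)
Remaining (n=14): Σ = 11766, mean = 11766/14 = 840.429

840.4 ms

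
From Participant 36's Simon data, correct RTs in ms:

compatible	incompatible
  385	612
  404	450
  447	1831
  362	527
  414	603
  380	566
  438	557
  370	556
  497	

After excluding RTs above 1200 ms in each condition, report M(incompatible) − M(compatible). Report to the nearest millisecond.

incompatible: exclude 1831
M(compatible) = 3697/9 = 410.778
M(incompatible) = 3871/7 = 553.000
Difference = 553.000 − 410.778 = 142.222 ms

142 ms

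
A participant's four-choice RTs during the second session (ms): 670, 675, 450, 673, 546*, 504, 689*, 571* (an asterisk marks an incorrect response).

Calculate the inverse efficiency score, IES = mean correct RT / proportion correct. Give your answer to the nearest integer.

Correct trials (n=5): 670, 675, 450, 673, 504
Mean correct RT = 2972/5 = 594.4000 ms
Proportion correct = 5/8
IES = 594.4000 / (5/8) = 951.040 ms

951 ms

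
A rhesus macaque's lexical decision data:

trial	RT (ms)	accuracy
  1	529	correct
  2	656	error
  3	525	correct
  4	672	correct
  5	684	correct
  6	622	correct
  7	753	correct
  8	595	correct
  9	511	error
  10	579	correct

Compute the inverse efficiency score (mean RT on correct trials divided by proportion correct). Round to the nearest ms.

Correct trials (n=8): 529, 525, 672, 684, 622, 753, 595, 579
Mean correct RT = 4959/8 = 619.8750 ms
Proportion correct = 8/10
IES = 619.8750 / (8/10) = 774.844 ms

775 ms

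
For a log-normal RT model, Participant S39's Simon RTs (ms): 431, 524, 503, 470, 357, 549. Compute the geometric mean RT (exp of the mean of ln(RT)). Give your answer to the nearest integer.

468 ms

ln(RT): 6.0661, 6.2615, 6.2206, 6.1527, 5.8777, 6.3081
Mean ln(RT) = 36.8868/6 = 6.14779
Geometric mean = exp(6.14779) = 467.68 ms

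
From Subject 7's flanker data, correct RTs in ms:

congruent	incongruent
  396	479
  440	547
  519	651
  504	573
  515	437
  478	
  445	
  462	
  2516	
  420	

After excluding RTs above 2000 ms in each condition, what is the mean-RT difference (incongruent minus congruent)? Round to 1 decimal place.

73.1 ms

congruent: exclude 2516
M(congruent) = 4179/9 = 464.333
M(incongruent) = 2687/5 = 537.400
Difference = 537.400 − 464.333 = 73.067 ms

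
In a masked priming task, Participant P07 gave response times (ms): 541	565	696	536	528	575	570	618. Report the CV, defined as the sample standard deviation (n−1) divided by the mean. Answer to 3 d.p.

n = 8, Σ = 4629, M = 578.6250
Σ(x−M)² = 21395.875; s = √(21395.875/7) = 55.2861
CV = 55.2861 / 578.6250 = 0.09555

0.096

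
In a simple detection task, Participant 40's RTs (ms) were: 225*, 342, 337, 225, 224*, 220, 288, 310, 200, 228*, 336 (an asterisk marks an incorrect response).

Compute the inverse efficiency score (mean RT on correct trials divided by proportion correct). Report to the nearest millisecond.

388 ms

Correct trials (n=8): 342, 337, 225, 220, 288, 310, 200, 336
Mean correct RT = 2258/8 = 282.2500 ms
Proportion correct = 8/11
IES = 282.2500 / (8/11) = 388.094 ms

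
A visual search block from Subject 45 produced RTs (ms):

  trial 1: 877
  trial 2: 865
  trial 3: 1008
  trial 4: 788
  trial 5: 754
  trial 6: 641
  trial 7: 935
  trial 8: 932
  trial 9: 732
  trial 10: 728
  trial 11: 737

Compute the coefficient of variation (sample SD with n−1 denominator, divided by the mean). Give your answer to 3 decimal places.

0.138

n = 11, Σ = 8997, M = 817.9091
Σ(x−M)² = 126856.909; s = √(126856.909/10) = 112.6308
CV = 112.6308 / 817.9091 = 0.13771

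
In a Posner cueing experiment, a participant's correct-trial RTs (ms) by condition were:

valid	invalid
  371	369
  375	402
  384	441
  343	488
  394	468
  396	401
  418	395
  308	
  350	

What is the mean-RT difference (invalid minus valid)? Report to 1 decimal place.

M(valid) = 3339/9 = 371.000
M(invalid) = 2964/7 = 423.429
Difference = 423.429 − 371.000 = 52.429 ms

52.4 ms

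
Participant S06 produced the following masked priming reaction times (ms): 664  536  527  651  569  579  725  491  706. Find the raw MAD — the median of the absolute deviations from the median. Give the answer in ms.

Sorted: 491, 527, 536, 569, 579, 651, 664, 706, 725 → median = 579
|x − 579|: 85, 43, 52, 72, 10, 0, 146, 88, 127
Sorted deviations: 0, 10, 43, 52, 72, 85, 88, 127, 146 → MAD = 72

72 ms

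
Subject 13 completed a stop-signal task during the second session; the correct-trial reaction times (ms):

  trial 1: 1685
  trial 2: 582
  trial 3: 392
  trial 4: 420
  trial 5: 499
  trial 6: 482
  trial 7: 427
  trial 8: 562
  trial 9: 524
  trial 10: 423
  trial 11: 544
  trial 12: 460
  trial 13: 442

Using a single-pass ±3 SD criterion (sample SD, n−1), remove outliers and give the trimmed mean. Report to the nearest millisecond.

n = 13, ΣRT = 7442, M = 572.462
Σ(x−M)² = 1383657.23; s = √(1383657.23/12) = 339.566
Cutoffs: 572.462 ± 3·339.566 → [-446.2, 1591.2]
Outside: 1685 → excluded.
Retained (n=12): Σ = 5757, mean = 5757/12 = 479.750

480 ms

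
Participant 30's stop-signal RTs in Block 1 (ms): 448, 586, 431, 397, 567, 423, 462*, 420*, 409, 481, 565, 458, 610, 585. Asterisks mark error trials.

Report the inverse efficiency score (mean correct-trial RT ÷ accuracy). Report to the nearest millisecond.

Correct trials (n=12): 448, 586, 431, 397, 567, 423, 409, 481, 565, 458, 610, 585
Mean correct RT = 5960/12 = 496.6667 ms
Proportion correct = 12/14
IES = 496.6667 / (12/14) = 579.444 ms

579 ms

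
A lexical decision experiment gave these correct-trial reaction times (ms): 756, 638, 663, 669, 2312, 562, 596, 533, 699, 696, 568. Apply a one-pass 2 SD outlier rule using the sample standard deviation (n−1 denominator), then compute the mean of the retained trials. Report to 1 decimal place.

n = 11, ΣRT = 8692, M = 790.182
Σ(x−M)² = 2593583.64; s = √(2593583.64/10) = 509.272
Cutoffs: 790.182 ± 2·509.272 → [-228.4, 1808.7]
Outside: 2312 → excluded.
Retained (n=10): Σ = 6380, mean = 6380/10 = 638.000

638.0 ms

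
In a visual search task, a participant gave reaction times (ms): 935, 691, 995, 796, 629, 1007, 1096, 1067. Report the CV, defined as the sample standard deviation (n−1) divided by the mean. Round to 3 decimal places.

n = 8, Σ = 7216, M = 902.0000
Σ(x−M)² = 215910.000; s = √(215910.000/7) = 175.6254
CV = 175.6254 / 902.0000 = 0.19471

0.195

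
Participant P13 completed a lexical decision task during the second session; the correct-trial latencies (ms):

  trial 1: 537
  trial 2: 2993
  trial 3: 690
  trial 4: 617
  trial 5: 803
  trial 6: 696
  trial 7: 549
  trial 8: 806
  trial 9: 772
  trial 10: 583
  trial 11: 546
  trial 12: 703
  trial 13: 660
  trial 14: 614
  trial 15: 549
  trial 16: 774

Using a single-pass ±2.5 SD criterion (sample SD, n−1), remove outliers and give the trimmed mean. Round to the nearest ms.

660 ms

n = 16, ΣRT = 12892, M = 805.750
Σ(x−M)² = 5237011.00; s = √(5237011.00/15) = 590.876
Cutoffs: 805.750 ± 2.5·590.876 → [-671.4, 2282.9]
Outside: 2993 → excluded.
Retained (n=15): Σ = 9899, mean = 9899/15 = 659.933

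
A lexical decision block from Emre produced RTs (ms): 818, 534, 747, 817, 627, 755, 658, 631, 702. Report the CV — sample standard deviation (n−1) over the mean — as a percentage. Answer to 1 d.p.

13.6%

n = 9, Σ = 6289, M = 698.7778
Σ(x−M)² = 72247.556; s = √(72247.556/8) = 95.0313
CV = 95.0313 / 698.7778 = 0.13600 = 13.600%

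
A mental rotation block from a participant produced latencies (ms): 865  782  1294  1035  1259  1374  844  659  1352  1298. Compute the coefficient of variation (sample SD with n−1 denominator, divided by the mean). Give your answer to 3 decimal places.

0.251

n = 10, Σ = 10762, M = 1076.2000
Σ(x−M)² = 655627.600; s = √(655627.600/9) = 269.9028
CV = 269.9028 / 1076.2000 = 0.25079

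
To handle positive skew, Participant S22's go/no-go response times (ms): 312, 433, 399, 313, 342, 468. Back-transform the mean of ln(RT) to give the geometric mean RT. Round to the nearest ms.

373 ms

ln(RT): 5.7430, 6.0707, 5.9890, 5.7462, 5.8348, 6.1485
Mean ln(RT) = 35.5322/6 = 5.92203
Geometric mean = exp(5.92203) = 373.17 ms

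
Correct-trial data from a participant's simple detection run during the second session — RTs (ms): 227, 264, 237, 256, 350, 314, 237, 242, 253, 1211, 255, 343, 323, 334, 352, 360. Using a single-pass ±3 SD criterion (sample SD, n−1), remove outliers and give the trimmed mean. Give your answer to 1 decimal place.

289.8 ms

n = 16, ΣRT = 5558, M = 347.375
Σ(x−M)² = 830641.75; s = √(830641.75/15) = 235.321
Cutoffs: 347.375 ± 3·235.321 → [-358.6, 1053.3]
Outside: 1211 → excluded.
Retained (n=15): Σ = 4347, mean = 4347/15 = 289.800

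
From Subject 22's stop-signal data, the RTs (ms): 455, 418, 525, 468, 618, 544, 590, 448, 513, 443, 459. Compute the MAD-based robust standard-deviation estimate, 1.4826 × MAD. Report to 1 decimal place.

66.7 ms

Sorted: 418, 443, 448, 455, 459, 468, 513, 525, 544, 590, 618 → median = 468
|x − 468| sorted: 0, 9, 13, 20, 25, 45, 50, 57, 76, 122, 150 → MAD = 45
Robust SD ≈ 1.4826 × 45 = 66.717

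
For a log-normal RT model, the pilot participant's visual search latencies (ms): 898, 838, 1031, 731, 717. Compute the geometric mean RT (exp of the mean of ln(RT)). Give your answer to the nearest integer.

835 ms

ln(RT): 6.8002, 6.7310, 6.9383, 6.5944, 6.5751
Mean ln(RT) = 33.6390/5 = 6.72779
Geometric mean = exp(6.72779) = 835.30 ms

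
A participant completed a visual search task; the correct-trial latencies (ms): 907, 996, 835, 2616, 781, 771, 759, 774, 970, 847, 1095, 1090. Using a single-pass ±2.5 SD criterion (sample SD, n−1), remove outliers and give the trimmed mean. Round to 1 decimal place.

893.2 ms

n = 12, ΣRT = 12441, M = 1036.750
Σ(x−M)² = 2882132.25; s = √(2882132.25/11) = 511.871
Cutoffs: 1036.750 ± 2.5·511.871 → [-242.9, 2316.4]
Outside: 2616 → excluded.
Retained (n=11): Σ = 9825, mean = 9825/11 = 893.182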